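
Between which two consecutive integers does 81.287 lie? 81 and 82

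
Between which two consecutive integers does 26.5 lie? 26 and 27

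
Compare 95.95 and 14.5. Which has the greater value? 95.95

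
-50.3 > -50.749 True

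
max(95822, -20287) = 95822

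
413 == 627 False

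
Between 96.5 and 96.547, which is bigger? 96.547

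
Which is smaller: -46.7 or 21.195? -46.7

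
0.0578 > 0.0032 True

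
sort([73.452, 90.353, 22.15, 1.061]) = [1.061, 22.15, 73.452, 90.353]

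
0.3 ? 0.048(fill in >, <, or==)>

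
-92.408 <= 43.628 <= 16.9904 False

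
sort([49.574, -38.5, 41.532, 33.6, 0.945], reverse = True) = [49.574, 41.532, 33.6, 0.945, -38.5]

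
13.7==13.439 False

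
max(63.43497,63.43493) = 63.43497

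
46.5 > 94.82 False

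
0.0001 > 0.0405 False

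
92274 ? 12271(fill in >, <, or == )>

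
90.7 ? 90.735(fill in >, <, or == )<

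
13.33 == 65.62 False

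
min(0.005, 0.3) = 0.005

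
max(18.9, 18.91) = 18.91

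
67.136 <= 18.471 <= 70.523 False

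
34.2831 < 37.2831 True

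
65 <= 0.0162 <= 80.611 False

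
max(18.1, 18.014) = 18.1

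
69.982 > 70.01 False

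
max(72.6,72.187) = 72.6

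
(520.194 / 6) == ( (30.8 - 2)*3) False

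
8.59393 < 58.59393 True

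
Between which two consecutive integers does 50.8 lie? 50 and 51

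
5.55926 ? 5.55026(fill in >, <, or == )>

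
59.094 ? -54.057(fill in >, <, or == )>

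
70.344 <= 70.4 True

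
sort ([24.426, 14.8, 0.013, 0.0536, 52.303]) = [0.013, 0.0536, 14.8, 24.426, 52.303]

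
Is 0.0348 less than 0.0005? No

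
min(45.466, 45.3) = 45.3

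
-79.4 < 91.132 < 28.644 False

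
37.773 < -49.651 False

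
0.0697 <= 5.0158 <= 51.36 True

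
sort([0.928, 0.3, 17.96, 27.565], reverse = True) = [27.565, 17.96, 0.928, 0.3]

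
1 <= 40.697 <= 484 True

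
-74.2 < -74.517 False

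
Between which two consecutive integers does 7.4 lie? 7 and 8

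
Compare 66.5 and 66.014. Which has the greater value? 66.5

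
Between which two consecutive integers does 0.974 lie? 0 and 1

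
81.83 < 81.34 False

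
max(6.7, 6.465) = 6.7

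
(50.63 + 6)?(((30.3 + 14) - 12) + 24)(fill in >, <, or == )>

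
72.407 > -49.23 True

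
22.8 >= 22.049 True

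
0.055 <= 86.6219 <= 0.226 False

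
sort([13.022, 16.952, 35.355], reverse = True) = [35.355, 16.952, 13.022]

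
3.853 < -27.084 False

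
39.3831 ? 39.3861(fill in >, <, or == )<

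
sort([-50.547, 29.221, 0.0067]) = [-50.547, 0.0067, 29.221]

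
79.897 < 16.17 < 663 False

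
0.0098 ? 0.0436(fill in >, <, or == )<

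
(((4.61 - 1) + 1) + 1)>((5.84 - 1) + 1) False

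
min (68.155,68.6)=68.155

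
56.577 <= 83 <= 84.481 True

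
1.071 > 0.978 True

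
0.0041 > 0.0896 False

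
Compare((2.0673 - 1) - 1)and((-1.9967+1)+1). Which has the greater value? ((2.0673 - 1) - 1)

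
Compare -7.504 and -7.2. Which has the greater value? -7.2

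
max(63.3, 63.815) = 63.815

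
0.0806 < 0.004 False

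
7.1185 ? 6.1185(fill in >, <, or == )>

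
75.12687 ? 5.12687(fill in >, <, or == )>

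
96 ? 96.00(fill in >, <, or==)==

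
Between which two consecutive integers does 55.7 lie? 55 and 56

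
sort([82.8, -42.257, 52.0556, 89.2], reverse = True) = [89.2, 82.8, 52.0556, -42.257]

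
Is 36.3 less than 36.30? No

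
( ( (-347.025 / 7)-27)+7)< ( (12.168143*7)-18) True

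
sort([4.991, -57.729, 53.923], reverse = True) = [53.923, 4.991, -57.729]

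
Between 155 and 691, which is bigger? 691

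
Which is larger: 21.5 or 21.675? 21.675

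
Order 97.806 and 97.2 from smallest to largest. 97.2, 97.806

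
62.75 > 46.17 True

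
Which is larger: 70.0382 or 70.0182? 70.0382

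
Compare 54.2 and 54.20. They are equal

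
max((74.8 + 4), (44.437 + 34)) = 78.8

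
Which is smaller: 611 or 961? 611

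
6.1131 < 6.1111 False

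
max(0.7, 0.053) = 0.7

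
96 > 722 False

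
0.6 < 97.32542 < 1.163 False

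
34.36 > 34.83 False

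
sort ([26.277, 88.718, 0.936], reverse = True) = [88.718, 26.277, 0.936]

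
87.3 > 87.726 False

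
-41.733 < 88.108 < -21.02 False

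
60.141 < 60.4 True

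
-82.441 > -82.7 True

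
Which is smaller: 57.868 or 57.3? 57.3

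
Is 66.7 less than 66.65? No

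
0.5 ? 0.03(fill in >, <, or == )>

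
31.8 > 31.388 True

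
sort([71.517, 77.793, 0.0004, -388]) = [-388, 0.0004, 71.517, 77.793]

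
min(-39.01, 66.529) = -39.01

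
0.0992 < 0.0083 False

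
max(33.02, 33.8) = 33.8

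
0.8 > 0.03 True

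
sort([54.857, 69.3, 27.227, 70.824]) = [27.227, 54.857, 69.3, 70.824]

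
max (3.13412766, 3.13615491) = 3.13615491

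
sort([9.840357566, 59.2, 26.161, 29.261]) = [9.840357566, 26.161, 29.261, 59.2]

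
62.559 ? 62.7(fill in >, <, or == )<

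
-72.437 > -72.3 False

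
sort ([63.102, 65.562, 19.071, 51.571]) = [19.071, 51.571, 63.102, 65.562]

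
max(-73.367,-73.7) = -73.367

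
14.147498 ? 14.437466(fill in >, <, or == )<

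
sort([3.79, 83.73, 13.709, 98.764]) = [3.79, 13.709, 83.73, 98.764]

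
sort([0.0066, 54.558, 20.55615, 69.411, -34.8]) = [-34.8, 0.0066, 20.55615, 54.558, 69.411]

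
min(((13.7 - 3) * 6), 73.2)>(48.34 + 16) False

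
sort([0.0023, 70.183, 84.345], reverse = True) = [84.345, 70.183, 0.0023]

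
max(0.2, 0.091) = 0.2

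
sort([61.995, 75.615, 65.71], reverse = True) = [75.615, 65.71, 61.995]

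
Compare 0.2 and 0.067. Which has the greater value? 0.2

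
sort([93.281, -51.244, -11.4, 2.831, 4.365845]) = [-51.244, -11.4, 2.831, 4.365845, 93.281]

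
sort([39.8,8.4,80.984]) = [8.4,39.8,80.984]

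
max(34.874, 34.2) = 34.874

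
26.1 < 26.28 True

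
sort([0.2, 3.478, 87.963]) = [0.2, 3.478, 87.963]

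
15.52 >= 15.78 False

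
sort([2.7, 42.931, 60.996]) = [2.7, 42.931, 60.996]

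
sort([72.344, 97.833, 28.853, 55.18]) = [28.853, 55.18, 72.344, 97.833]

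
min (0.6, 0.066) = 0.066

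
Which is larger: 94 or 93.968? 94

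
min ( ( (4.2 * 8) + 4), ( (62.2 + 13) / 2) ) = 37.6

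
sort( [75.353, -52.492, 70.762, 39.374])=[-52.492, 39.374, 70.762, 75.353]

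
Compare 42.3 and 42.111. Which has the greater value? 42.3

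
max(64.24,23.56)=64.24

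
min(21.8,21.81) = 21.8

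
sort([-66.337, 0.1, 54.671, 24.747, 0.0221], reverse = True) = [54.671, 24.747, 0.1, 0.0221, -66.337]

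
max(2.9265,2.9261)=2.9265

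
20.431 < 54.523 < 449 True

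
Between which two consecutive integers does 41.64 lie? 41 and 42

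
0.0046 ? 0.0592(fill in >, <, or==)<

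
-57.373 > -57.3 False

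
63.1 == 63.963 False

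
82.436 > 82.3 True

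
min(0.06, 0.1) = 0.06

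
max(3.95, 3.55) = 3.95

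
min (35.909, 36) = 35.909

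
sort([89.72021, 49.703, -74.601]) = [-74.601, 49.703, 89.72021]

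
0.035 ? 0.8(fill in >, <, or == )<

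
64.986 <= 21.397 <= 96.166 False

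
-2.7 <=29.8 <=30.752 True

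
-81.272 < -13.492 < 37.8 True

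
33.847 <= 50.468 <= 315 True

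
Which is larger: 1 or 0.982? 1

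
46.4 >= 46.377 True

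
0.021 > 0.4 False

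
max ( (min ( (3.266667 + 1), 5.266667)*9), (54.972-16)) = 38.972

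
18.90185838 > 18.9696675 False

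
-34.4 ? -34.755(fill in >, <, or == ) >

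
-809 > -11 False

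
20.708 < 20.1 False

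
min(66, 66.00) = 66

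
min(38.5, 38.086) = 38.086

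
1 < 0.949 False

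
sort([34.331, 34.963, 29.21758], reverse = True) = [34.963, 34.331, 29.21758]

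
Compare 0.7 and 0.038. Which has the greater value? 0.7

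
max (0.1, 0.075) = 0.1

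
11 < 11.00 False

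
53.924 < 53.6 False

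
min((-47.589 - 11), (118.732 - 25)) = -58.589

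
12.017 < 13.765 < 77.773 True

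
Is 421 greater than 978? No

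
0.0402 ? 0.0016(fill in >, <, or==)>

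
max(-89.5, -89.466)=-89.466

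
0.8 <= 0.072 False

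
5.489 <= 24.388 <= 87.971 True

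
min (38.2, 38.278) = 38.2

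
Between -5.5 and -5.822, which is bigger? -5.5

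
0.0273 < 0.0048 False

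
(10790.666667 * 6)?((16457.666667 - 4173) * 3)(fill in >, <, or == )>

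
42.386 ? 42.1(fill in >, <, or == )>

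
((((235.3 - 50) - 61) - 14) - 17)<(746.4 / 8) False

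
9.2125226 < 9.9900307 True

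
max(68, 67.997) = 68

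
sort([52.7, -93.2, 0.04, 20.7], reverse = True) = [52.7, 20.7, 0.04, -93.2]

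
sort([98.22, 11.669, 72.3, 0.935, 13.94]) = [0.935, 11.669, 13.94, 72.3, 98.22]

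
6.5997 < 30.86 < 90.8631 True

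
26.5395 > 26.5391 True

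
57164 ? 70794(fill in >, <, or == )<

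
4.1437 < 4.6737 True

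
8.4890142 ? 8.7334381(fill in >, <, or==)<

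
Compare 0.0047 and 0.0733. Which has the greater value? 0.0733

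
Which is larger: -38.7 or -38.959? -38.7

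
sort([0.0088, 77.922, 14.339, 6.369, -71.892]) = [-71.892, 0.0088, 6.369, 14.339, 77.922]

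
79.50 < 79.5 False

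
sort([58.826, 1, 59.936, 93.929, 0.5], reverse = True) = [93.929, 59.936, 58.826, 1, 0.5]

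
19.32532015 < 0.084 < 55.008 False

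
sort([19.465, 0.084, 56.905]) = [0.084, 19.465, 56.905]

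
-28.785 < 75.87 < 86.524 True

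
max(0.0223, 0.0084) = 0.0223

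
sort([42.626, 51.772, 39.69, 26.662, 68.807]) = [26.662, 39.69, 42.626, 51.772, 68.807]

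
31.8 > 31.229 True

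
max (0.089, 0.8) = 0.8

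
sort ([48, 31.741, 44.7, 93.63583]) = [31.741, 44.7, 48, 93.63583]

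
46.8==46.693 False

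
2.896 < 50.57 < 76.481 True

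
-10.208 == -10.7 False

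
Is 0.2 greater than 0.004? Yes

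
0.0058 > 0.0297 False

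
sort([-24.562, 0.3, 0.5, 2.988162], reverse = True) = [2.988162, 0.5, 0.3, -24.562]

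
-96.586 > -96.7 True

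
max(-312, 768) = 768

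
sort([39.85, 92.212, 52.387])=[39.85, 52.387, 92.212]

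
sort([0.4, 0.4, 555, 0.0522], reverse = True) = [555, 0.4, 0.4, 0.0522]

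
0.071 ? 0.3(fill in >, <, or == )<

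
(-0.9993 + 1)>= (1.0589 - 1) False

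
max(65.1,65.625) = 65.625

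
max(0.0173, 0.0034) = 0.0173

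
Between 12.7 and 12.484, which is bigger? 12.7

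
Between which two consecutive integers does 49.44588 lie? 49 and 50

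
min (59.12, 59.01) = 59.01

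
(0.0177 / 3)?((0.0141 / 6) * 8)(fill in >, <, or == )<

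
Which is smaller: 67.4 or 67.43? 67.4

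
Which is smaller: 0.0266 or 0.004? 0.004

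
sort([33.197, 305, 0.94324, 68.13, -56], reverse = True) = [305, 68.13, 33.197, 0.94324, -56]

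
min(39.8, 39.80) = 39.8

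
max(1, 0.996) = 1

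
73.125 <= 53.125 False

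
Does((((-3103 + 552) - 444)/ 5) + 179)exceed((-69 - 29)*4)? No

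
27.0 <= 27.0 True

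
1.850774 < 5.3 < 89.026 True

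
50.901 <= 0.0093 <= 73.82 False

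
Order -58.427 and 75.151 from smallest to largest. -58.427, 75.151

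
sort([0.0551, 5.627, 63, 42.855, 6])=[0.0551, 5.627, 6, 42.855, 63]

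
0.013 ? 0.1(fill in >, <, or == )<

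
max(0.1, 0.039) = 0.1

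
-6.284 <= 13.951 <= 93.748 True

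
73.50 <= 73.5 True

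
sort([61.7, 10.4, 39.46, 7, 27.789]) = [7, 10.4, 27.789, 39.46, 61.7]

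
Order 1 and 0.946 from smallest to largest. 0.946, 1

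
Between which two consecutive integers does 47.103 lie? 47 and 48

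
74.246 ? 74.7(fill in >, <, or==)<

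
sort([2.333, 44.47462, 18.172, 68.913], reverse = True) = [68.913, 44.47462, 18.172, 2.333]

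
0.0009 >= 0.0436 False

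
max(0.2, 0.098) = 0.2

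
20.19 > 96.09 False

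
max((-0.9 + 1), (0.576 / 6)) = 0.1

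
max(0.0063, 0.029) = 0.029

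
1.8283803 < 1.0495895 False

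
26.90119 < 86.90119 True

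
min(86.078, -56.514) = -56.514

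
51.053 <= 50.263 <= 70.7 False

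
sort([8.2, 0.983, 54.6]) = [0.983, 8.2, 54.6]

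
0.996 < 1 True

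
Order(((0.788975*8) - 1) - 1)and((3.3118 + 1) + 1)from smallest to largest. (((0.788975*8) - 1) - 1), ((3.3118 + 1) + 1)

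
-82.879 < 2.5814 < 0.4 False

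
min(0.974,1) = 0.974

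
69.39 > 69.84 False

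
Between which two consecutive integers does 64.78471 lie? 64 and 65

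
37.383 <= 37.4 True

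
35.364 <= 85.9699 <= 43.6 False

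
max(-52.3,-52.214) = -52.214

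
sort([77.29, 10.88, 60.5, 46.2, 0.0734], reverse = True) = [77.29, 60.5, 46.2, 10.88, 0.0734]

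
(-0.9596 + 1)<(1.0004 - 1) False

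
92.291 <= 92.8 True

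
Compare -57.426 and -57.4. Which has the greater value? -57.4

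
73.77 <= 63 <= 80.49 False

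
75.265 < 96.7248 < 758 True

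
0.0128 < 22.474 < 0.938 False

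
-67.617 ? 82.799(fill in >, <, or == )<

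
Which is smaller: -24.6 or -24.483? -24.6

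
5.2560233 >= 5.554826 False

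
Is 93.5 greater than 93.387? Yes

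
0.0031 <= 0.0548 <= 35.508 True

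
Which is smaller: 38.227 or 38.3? 38.227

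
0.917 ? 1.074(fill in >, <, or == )<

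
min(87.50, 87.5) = 87.50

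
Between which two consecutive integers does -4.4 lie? -5 and -4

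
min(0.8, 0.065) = 0.065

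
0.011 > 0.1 False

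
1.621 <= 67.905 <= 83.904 True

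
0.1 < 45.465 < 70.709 True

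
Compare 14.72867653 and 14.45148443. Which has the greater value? 14.72867653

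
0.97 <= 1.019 True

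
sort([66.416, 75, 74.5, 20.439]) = [20.439, 66.416, 74.5, 75]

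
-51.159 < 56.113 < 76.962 True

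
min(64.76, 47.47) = 47.47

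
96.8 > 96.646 True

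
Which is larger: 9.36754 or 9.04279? 9.36754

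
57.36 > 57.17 True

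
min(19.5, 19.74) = 19.5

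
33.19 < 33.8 True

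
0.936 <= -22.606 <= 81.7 False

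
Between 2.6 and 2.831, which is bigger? 2.831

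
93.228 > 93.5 False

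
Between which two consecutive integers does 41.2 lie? 41 and 42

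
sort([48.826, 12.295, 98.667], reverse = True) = [98.667, 48.826, 12.295]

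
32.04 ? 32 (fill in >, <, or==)>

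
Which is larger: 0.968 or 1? 1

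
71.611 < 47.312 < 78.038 False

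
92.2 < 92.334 True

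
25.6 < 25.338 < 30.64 False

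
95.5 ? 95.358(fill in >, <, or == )>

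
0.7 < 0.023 False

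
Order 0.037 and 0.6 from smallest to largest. 0.037, 0.6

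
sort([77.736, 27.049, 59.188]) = [27.049, 59.188, 77.736]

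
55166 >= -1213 True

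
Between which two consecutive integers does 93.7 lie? 93 and 94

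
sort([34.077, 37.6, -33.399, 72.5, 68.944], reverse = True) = [72.5, 68.944, 37.6, 34.077, -33.399]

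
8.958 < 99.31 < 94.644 False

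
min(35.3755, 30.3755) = 30.3755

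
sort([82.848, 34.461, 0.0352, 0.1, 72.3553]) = [0.0352, 0.1, 34.461, 72.3553, 82.848]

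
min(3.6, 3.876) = 3.6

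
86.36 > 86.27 True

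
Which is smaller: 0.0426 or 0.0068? 0.0068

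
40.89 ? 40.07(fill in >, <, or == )>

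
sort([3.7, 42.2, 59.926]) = [3.7, 42.2, 59.926]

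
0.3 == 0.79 False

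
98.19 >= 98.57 False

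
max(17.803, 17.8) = 17.803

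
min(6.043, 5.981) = 5.981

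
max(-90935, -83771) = -83771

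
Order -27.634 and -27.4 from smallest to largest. -27.634, -27.4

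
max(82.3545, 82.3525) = 82.3545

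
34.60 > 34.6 False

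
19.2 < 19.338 True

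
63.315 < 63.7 True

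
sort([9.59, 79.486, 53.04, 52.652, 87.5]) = [9.59, 52.652, 53.04, 79.486, 87.5]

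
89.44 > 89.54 False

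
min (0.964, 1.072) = 0.964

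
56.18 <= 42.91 False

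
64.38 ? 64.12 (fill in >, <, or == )>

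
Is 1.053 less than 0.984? No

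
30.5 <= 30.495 False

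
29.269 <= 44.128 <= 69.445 True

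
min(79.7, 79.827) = 79.7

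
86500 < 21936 False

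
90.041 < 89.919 False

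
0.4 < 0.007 False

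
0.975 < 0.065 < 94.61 False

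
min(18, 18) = 18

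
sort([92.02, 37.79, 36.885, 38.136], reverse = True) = [92.02, 38.136, 37.79, 36.885]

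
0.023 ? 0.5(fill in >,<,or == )<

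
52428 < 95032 True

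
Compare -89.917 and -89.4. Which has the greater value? -89.4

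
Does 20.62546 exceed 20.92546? No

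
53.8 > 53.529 True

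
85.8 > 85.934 False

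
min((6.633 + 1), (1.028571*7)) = 7.199997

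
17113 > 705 True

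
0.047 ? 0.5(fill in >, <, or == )<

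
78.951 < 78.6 False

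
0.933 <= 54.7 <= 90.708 True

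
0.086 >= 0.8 False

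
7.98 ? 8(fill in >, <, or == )<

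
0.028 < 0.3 True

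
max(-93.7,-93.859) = -93.7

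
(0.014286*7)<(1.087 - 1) False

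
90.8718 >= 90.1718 True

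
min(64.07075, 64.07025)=64.07025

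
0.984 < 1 True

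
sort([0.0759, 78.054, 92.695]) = [0.0759, 78.054, 92.695]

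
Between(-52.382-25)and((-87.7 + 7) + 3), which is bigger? (-52.382-25)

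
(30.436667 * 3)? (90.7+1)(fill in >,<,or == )<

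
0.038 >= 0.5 False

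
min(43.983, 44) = 43.983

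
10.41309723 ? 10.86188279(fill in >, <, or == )<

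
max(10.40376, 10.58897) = 10.58897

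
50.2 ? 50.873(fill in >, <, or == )<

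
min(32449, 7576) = 7576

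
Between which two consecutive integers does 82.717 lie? 82 and 83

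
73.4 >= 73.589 False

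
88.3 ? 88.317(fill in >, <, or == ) <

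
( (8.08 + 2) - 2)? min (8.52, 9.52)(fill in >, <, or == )<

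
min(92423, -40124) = -40124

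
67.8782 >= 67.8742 True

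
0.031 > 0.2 False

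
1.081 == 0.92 False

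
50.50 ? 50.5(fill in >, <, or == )==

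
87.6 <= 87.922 True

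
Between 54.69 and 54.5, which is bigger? 54.69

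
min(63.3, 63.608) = 63.3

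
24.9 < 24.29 False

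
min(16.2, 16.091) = 16.091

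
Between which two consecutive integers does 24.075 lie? 24 and 25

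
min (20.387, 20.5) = 20.387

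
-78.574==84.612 False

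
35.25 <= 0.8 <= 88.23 False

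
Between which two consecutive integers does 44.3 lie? 44 and 45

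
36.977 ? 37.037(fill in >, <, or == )<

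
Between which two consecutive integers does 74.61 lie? 74 and 75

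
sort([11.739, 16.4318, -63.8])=[-63.8, 11.739, 16.4318]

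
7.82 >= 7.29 True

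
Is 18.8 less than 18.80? No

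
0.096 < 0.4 True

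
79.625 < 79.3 False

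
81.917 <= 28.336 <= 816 False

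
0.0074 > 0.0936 False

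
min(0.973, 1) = 0.973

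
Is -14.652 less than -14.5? Yes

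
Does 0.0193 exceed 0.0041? Yes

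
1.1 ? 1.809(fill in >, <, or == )<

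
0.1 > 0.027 True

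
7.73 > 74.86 False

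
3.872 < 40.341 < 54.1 True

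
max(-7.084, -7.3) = -7.084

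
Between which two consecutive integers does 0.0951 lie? 0 and 1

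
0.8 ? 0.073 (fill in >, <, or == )>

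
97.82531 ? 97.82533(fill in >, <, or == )<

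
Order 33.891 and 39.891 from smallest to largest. 33.891, 39.891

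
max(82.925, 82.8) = 82.925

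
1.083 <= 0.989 False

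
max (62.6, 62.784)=62.784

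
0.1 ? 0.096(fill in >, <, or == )>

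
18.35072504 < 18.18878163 False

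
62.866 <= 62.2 False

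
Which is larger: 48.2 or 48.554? 48.554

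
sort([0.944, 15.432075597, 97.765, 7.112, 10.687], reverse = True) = [97.765, 15.432075597, 10.687, 7.112, 0.944]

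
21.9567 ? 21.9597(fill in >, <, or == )<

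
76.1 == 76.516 False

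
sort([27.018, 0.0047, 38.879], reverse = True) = [38.879, 27.018, 0.0047]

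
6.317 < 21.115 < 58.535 True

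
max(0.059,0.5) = 0.5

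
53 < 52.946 False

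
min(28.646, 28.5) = 28.5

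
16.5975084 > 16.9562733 False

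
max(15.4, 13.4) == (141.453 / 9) False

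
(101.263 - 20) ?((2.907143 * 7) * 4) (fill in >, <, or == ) <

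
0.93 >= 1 False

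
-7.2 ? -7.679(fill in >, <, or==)>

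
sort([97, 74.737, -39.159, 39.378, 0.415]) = [-39.159, 0.415, 39.378, 74.737, 97]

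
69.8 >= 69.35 True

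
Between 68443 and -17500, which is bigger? 68443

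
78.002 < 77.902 False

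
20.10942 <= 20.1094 False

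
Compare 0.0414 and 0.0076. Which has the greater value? 0.0414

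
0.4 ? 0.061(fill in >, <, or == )>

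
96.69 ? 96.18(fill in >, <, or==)>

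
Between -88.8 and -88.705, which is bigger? -88.705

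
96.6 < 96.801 True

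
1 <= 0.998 False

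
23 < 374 True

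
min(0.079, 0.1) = 0.079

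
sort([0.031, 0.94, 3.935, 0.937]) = [0.031, 0.937, 0.94, 3.935]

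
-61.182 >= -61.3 True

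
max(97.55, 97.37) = 97.55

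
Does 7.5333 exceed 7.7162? No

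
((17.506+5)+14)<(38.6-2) True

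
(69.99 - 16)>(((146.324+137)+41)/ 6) False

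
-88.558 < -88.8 False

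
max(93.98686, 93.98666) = 93.98686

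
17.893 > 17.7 True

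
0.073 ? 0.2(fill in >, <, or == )<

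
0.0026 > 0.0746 False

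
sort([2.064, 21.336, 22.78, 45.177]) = [2.064, 21.336, 22.78, 45.177]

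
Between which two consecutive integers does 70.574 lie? 70 and 71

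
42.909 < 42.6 False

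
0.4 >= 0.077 True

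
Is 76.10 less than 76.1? No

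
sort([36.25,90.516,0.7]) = [0.7,36.25,90.516]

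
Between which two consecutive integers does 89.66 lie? 89 and 90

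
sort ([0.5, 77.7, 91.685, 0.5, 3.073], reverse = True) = [91.685, 77.7, 3.073, 0.5, 0.5]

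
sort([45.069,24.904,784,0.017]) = [0.017,24.904,45.069,784]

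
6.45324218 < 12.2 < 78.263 True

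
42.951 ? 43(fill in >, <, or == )<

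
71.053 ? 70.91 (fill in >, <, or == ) >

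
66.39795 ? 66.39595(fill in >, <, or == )>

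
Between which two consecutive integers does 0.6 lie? 0 and 1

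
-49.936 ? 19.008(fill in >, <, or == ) <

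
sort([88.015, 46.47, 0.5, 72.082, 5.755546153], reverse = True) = [88.015, 72.082, 46.47, 5.755546153, 0.5]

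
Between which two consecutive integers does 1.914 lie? 1 and 2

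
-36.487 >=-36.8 True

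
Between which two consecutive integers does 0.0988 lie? 0 and 1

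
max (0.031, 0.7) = 0.7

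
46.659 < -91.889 False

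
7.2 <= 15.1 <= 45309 True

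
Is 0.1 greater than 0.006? Yes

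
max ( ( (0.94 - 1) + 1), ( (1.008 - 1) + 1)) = 1.008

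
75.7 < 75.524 False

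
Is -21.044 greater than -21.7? Yes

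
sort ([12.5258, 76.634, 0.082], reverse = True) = [76.634, 12.5258, 0.082]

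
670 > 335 True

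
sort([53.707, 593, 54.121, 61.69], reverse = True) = [593, 61.69, 54.121, 53.707]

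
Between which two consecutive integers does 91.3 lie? 91 and 92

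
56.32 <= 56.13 False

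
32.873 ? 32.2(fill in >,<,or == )>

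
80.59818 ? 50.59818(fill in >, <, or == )>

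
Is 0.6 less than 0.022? No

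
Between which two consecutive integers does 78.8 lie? 78 and 79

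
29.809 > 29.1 True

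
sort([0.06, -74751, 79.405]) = [-74751, 0.06, 79.405]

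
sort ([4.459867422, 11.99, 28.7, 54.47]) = [4.459867422, 11.99, 28.7, 54.47]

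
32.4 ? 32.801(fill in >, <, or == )<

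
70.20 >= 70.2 True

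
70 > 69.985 True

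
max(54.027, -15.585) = 54.027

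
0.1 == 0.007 False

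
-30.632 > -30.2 False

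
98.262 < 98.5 True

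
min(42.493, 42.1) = 42.1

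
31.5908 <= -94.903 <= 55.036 False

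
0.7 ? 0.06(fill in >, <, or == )>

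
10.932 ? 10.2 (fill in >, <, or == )>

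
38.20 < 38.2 False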